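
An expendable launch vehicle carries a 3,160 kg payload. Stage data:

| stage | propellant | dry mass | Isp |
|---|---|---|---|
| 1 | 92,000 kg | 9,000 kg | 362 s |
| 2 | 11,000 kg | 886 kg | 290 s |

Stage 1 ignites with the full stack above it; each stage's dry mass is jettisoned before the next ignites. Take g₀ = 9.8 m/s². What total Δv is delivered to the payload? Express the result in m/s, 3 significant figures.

Δv ≈ 9320 m/s

Ignition mass of stage 1 = 92,000+9,000 + 11,000+886 + 3,160 = 116,046 kg.
Stage 1: m₀ = 116,046 kg, m_f = 116,046 − 92,000 = 24,046 kg; Δv = 362×9.8×ln(4.826) = 3547.6×1.5740 ≈ 5584 m/s.
Stage 2: m₀ = 15,046 kg, m_f = 15,046 − 11,000 = 4,046 kg; Δv = 290×9.8×ln(3.719) = 2842.0×1.3134 ≈ 3733 m/s.
Total Δv = 5584 + 3733 = 9317 m/s.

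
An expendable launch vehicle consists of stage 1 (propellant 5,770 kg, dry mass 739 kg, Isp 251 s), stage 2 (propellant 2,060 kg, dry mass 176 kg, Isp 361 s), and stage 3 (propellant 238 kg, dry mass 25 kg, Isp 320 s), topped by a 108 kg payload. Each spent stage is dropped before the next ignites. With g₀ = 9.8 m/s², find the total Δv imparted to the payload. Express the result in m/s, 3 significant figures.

Ignition mass of stage 1 = 5,770+739 + 2,060+176 + 238+25 + 108 = 9,116 kg.
Stage 1: m₀ = 9,116 kg, m_f = 9,116 − 5,770 = 3,346 kg; Δv = 251×9.8×ln(2.724) = 2459.8×1.0023 ≈ 2465 m/s.
Stage 2: m₀ = 2,607 kg, m_f = 2,607 − 2,060 = 547 kg; Δv = 361×9.8×ln(4.766) = 3537.8×1.5615 ≈ 5524 m/s.
Stage 3: m₀ = 371 kg, m_f = 371 − 238 = 133 kg; Δv = 320×9.8×ln(2.789) = 3136.0×1.0259 ≈ 3217 m/s.
Total Δv = 2465 + 5524 + 3217 = 11206 m/s.

Δv ≈ 11200 m/s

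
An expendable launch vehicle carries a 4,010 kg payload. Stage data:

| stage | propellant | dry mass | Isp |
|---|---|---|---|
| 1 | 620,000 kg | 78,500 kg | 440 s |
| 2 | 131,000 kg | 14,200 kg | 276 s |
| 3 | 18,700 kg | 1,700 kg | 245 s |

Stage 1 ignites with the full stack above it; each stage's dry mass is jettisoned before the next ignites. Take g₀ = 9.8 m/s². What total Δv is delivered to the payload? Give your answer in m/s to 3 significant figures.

Ignition mass of stage 1 = 620,000+78,500 + 131,000+14,200 + 18,700+1,700 + 4,010 = 868,110 kg.
Stage 1: m₀ = 868,110 kg, m_f = 868,110 − 620,000 = 248,110 kg; Δv = 440×9.8×ln(3.499) = 4312.0×1.2524 ≈ 5401 m/s.
Stage 2: m₀ = 169,610 kg, m_f = 169,610 − 131,000 = 38,610 kg; Δv = 276×9.8×ln(4.393) = 2704.8×1.4800 ≈ 4003 m/s.
Stage 3: m₀ = 24,410 kg, m_f = 24,410 − 18,700 = 5,710 kg; Δv = 245×9.8×ln(4.275) = 2401.0×1.4528 ≈ 3488 m/s.
Total Δv = 5401 + 4003 + 3488 = 12892 m/s.

Δv ≈ 12900 m/s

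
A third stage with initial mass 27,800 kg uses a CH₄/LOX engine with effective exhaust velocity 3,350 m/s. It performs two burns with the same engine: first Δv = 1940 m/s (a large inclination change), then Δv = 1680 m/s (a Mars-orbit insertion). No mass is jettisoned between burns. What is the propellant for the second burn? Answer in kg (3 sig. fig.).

After the first burn: m = 27800 × exp(−1940/3350.0) = 27800 × 0.56040 = 15,579.1 kg.
After the second burn: m = 15,579.1 × exp(−1680/3350.0) = 15,579.1 × 0.60563 = 9,435.17 kg.
Second-burn propellant = 15,579.1 − 9,435.17 = 6,143.93 kg.

propellant for the second burn ≈ 6140 kg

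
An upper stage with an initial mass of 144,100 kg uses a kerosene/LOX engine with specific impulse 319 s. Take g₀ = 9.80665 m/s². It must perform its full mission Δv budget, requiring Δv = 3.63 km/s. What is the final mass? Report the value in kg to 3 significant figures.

v_e = Isp · g₀ = 319 × 9.80665 = 3128.3 m/s.
m₀/m_f = exp(Δv / v_e) = exp(3630 / 3128.3) = exp(1.1604) = 3.1911.
m_f = m₀ / 3.1911 = 144,100 / 3.1911 = 45,156.8 kg.

final mass ≈ 45200 kg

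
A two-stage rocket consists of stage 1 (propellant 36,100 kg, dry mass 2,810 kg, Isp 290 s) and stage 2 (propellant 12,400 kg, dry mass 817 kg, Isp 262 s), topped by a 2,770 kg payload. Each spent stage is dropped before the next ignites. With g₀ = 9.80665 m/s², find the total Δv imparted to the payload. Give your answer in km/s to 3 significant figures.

Ignition mass of stage 1 = 36,100+2,810 + 12,400+817 + 2,770 = 54,897 kg.
Stage 1: m₀ = 54,897 kg, m_f = 54,897 − 36,100 = 18,797 kg; Δv = 290×9.80665×ln(2.921) = 2843.9×1.0718 ≈ 3048 m/s.
Stage 2: m₀ = 15,987 kg, m_f = 15,987 − 12,400 = 3,587 kg; Δv = 262×9.80665×ln(4.457) = 2569.3×1.4945 ≈ 3840 m/s.
Total Δv = 3048 + 3840 = 6888 m/s.

Δv ≈ 6.89 km/s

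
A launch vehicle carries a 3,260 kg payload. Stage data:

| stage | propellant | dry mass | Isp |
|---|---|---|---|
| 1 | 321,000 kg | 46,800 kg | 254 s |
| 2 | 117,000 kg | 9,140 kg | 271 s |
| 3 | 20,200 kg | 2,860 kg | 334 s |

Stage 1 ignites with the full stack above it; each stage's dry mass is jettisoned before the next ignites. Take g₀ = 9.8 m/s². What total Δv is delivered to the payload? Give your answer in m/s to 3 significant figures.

Ignition mass of stage 1 = 321,000+46,800 + 117,000+9,140 + 20,200+2,860 + 3,260 = 520,260 kg.
Stage 1: m₀ = 520,260 kg, m_f = 520,260 − 321,000 = 199,260 kg; Δv = 254×9.8×ln(2.611) = 2489.2×0.9597 ≈ 2389 m/s.
Stage 2: m₀ = 152,460 kg, m_f = 152,460 − 117,000 = 35,460 kg; Δv = 271×9.8×ln(4.299) = 2655.8×1.4585 ≈ 3873 m/s.
Stage 3: m₀ = 26,320 kg, m_f = 26,320 − 20,200 = 6,120 kg; Δv = 334×9.8×ln(4.301) = 3273.2×1.4588 ≈ 4775 m/s.
Total Δv = 2389 + 3873 + 4775 = 11037 m/s.

Δv ≈ 11000 m/s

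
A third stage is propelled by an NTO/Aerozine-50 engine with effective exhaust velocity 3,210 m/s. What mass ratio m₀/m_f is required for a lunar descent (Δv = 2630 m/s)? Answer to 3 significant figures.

mass ratio ≈ 2.27

By the Tsiolkovsky rocket equation, m₀/m_f = exp(Δv / v_e) = exp(2630 / 3210.0) = exp(0.8193) = 2.2689.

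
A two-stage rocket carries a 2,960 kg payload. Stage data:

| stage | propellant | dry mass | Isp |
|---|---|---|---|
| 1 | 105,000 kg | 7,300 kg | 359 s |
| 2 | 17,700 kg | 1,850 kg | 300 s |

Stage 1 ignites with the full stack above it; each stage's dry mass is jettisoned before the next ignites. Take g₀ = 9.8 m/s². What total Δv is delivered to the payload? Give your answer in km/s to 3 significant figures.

Δv ≈ 9.85 km/s

Ignition mass of stage 1 = 105,000+7,300 + 17,700+1,850 + 2,960 = 134,810 kg.
Stage 1: m₀ = 134,810 kg, m_f = 134,810 − 105,000 = 29,810 kg; Δv = 359×9.8×ln(4.522) = 3518.2×1.5090 ≈ 5309 m/s.
Stage 2: m₀ = 22,510 kg, m_f = 22,510 − 17,700 = 4,810 kg; Δv = 300×9.8×ln(4.68) = 2940.0×1.5433 ≈ 4537 m/s.
Total Δv = 5309 + 4537 = 9846 m/s.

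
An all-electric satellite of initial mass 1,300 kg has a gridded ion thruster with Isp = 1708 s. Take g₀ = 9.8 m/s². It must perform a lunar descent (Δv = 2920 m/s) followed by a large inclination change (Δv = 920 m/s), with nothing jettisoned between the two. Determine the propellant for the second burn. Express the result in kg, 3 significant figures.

v_e = Isp · g₀ = 1708 × 9.8 = 16738.4 m/s.
After the first burn: m = 1300 × exp(−2920/16738.4) = 1300 × 0.83992 = 1,091.9 kg.
After the second burn: m = 1,091.9 × exp(−920/16738.4) = 1,091.9 × 0.94652 = 1,033.51 kg.
Second-burn propellant = 1,091.9 − 1,033.51 = 58.39 kg.

propellant for the second burn ≈ 58.4 kg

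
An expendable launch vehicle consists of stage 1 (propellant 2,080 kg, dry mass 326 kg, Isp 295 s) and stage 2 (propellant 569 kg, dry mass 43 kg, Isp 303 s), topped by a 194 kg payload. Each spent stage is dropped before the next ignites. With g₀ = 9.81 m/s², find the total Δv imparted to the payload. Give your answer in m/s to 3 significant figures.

Ignition mass of stage 1 = 2,080+326 + 569+43 + 194 = 3,212 kg.
Stage 1: m₀ = 3,212 kg, m_f = 3,212 − 2,080 = 1,132 kg; Δv = 295×9.81×ln(2.837) = 2894.0×1.0429 ≈ 3018 m/s.
Stage 2: m₀ = 806 kg, m_f = 806 − 569 = 237 kg; Δv = 303×9.81×ln(3.401) = 2972.4×1.2240 ≈ 3638 m/s.
Total Δv = 3018 + 3638 = 6656 m/s.

Δv ≈ 6660 m/s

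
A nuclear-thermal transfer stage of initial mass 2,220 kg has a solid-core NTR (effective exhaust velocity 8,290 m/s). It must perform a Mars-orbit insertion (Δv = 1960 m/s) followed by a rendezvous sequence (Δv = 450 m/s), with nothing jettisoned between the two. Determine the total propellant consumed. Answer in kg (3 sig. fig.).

total propellant consumed ≈ 560 kg

After the first burn: m = 2220 × exp(−1960/8290.0) = 2220 × 0.78944 = 1,752.56 kg.
After the second burn: m = 1,752.56 × exp(−450/8290.0) = 1,752.56 × 0.94716 = 1,659.95 kg.
Total propellant = m₀ − m_final = 2220 − 1,659.95 = 560.05 kg.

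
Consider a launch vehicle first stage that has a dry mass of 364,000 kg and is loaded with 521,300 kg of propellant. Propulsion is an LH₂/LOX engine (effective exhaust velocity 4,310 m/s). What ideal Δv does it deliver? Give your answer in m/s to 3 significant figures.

m₀ = m_dry + m_prop = 364,000 + 521,300 = 885,300 kg.
From the ideal rocket equation, Δv = v_e · ln(m₀/m_f) = 4310.0 × ln(2.432) = 4310.0 × 0.8888 ≈ 3830.6 m/s.

Δv ≈ 3830 m/s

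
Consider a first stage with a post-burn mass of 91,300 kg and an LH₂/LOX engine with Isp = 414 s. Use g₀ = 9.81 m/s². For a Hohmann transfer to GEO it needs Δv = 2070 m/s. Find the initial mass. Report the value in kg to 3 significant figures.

initial mass ≈ 152000 kg

v_e = Isp · g₀ = 414 × 9.81 = 4061.3 m/s.
m₀/m_f = exp(Δv / v_e) = exp(2070 / 4061.3) = exp(0.5097) = 1.6648.
m₀ = m_f × 1.6648 = 91,300 × 1.6648 = 151,996 kg.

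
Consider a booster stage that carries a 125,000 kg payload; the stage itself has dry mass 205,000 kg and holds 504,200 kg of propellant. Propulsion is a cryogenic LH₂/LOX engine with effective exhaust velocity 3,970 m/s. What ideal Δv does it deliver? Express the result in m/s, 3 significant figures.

m₀ = payload + dry + propellant = 125,000 + 205,000 + 504,200 = 834,200 kg.
m_f = payload + dry = 125,000 + 205,000 = 330,000 kg.
Δv = v_e · ln(m₀/m_f) = 3970.0 × ln(2.528) = 3970.0 × 0.9274 ≈ 3681.7 m/s.

Δv ≈ 3680 m/s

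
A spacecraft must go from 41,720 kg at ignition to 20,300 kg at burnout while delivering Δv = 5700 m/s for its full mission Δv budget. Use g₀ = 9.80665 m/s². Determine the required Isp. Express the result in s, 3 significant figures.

Isp ≈ 807 s

ln(m₀/m_f) = ln(41720/20300) = ln(2.055) = 0.7204.
v_e = Δv / ln(m₀/m_f) = 5700 / 0.7204 = 7912.7 m/s.
Isp = v_e / g₀ = 7912.7 / 9.80665 = 806.9 s.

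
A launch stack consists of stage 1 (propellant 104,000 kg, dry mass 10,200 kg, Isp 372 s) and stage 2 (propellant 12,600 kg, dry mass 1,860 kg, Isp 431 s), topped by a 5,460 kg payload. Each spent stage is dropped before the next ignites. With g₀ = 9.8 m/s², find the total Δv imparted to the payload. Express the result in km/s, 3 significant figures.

Ignition mass of stage 1 = 104,000+10,200 + 12,600+1,860 + 5,460 = 134,120 kg.
Stage 1: m₀ = 134,120 kg, m_f = 134,120 − 104,000 = 30,120 kg; Δv = 372×9.8×ln(4.453) = 3645.6×1.4935 ≈ 5445 m/s.
Stage 2: m₀ = 19,920 kg, m_f = 19,920 − 12,600 = 7,320 kg; Δv = 431×9.8×ln(2.721) = 4223.8×1.0011 ≈ 4229 m/s.
Total Δv = 5445 + 4229 = 9674 m/s.

Δv ≈ 9.67 km/s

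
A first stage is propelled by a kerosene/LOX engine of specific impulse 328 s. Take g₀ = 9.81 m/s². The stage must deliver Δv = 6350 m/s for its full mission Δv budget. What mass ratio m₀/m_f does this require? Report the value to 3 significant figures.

v_e = Isp · g₀ = 328 × 9.81 = 3217.7 m/s.
m₀/m_f = exp(Δv / v_e) = exp(6350 / 3217.7) = exp(1.9735) = 7.1956.

mass ratio ≈ 7.20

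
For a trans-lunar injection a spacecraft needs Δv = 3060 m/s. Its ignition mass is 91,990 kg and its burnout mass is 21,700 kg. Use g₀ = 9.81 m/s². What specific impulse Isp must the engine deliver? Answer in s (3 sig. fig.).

Isp ≈ 216 s

ln(m₀/m_f) = ln(91990/21700) = ln(4.239) = 1.4444.
Rocket equation: v_e = Δv / ln(m₀/m_f) = 3060 / 1.4444 = 2118.6 m/s.
Isp = v_e / g₀ = 2118.6 / 9.81 = 216.0 s.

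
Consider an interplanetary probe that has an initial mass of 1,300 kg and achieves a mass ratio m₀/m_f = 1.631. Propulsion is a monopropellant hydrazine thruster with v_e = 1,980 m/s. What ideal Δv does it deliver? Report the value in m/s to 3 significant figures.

Δv = v_e · ln(1.631) = 1980.0 × 0.4892 ≈ 968.6 m/s.

Δv ≈ 969 m/s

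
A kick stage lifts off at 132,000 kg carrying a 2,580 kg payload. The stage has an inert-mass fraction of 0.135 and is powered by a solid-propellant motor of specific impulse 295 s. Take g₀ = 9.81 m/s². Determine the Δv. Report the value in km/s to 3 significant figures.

Stage wet mass = m₀ − payload = 132,000 − 2,580 = 129,420 kg.
Stage dry mass = ε × stage wet mass = 0.135 × 129,420 = 17,471.7 kg.
Burnout mass m_f = stage dry + payload = 17,471.7 + 2,580 = 20,051.7 kg.
v_e = Isp · g₀ = 295 × 9.81 = 2894.0 m/s.
Rocket equation: Δv = v_e · ln(132,000/20,051.7) = 2894.0 × ln(6.583) = 2894.0 × 1.8845 ≈ 5454 m/s.

Δv ≈ 5.45 km/s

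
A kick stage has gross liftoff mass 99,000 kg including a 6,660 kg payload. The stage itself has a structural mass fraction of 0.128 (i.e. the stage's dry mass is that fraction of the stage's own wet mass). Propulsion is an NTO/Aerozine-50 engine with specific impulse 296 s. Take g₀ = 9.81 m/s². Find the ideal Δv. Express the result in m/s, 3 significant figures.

Stage wet mass = m₀ − payload = 99,000 − 6,660 = 92,340 kg.
Stage dry mass = ε × stage wet mass = 0.128 × 92,340 = 11,819.5 kg.
Burnout mass m_f = stage dry + payload = 11,819.5 + 6,660 = 18,479.5 kg.
v_e = Isp · g₀ = 296 × 9.81 = 2903.8 m/s.
Δv = v_e · ln(99,000/18,479.5) = 2903.8 × ln(5.357) = 2903.8 × 1.6785 ≈ 4874 m/s.

Δv ≈ 4870 m/s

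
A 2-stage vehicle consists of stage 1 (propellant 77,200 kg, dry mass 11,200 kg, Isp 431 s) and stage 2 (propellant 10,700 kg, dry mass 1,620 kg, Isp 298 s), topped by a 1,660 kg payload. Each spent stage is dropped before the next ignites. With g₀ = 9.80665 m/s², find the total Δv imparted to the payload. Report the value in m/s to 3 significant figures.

Δv ≈ 10200 m/s

Ignition mass of stage 1 = 77,200+11,200 + 10,700+1,620 + 1,660 = 102,380 kg.
Stage 1: m₀ = 102,380 kg, m_f = 102,380 − 77,200 = 25,180 kg; Δv = 431×9.80665×ln(4.066) = 4226.7×1.4026 ≈ 5928 m/s.
Stage 2: m₀ = 13,980 kg, m_f = 13,980 − 10,700 = 3,280 kg; Δv = 298×9.80665×ln(4.262) = 2922.4×1.4498 ≈ 4237 m/s.
Total Δv = 5928 + 4237 = 10165 m/s.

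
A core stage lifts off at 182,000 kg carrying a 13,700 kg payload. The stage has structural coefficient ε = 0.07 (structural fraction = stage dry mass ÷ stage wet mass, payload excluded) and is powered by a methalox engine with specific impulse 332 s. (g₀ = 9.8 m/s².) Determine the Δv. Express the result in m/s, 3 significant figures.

Δv ≈ 6400 m/s

Stage wet mass = m₀ − payload = 182,000 − 13,700 = 168,300 kg.
Stage dry mass = ε × stage wet mass = 0.07 × 168,300 = 11,781 kg.
Burnout mass m_f = stage dry + payload = 11,781 + 13,700 = 25,481 kg.
v_e = Isp · g₀ = 332 × 9.8 = 3253.6 m/s.
Δv = v_e · ln(182,000/25,481) = 3253.6 × ln(7.143) = 3253.6 × 1.9661 ≈ 6397 m/s.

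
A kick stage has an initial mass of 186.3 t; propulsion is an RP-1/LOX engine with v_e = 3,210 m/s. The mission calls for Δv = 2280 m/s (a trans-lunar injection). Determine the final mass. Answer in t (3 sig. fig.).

final mass ≈ 91.6 t

By the Tsiolkovsky rocket equation, m₀/m_f = exp(Δv / v_e) = exp(2280 / 3210.0) = exp(0.7103) = 2.0346.
m_f = m₀ / 2.0346 = 186.3 / 2.0346 = 91.5659 t.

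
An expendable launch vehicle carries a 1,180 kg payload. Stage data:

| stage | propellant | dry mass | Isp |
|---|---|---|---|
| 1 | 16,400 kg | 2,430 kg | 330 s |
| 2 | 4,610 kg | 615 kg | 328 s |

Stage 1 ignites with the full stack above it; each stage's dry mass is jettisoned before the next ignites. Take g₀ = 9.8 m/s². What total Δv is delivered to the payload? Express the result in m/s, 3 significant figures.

Ignition mass of stage 1 = 16,400+2,430 + 4,610+615 + 1,180 = 25,235 kg.
Stage 1: m₀ = 25,235 kg, m_f = 25,235 − 16,400 = 8,835 kg; Δv = 330×9.8×ln(2.856) = 3234.0×1.0495 ≈ 3394 m/s.
Stage 2: m₀ = 6,405 kg, m_f = 6,405 − 4,610 = 1,795 kg; Δv = 328×9.8×ln(3.568) = 3214.4×1.2721 ≈ 4089 m/s.
Total Δv = 3394 + 4089 = 7483 m/s.

Δv ≈ 7480 m/s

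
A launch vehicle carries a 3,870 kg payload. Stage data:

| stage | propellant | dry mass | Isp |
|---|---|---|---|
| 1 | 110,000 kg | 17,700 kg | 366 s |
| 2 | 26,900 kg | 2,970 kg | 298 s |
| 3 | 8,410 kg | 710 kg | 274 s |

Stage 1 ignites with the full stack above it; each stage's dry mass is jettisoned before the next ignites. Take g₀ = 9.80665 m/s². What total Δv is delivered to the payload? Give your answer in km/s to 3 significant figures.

Δv ≈ 9.40 km/s

Ignition mass of stage 1 = 110,000+17,700 + 26,900+2,970 + 8,410+710 + 3,870 = 170,560 kg.
Stage 1: m₀ = 170,560 kg, m_f = 170,560 − 110,000 = 60,560 kg; Δv = 366×9.80665×ln(2.816) = 3589.2×1.0355 ≈ 3716 m/s.
Stage 2: m₀ = 42,860 kg, m_f = 42,860 − 26,900 = 15,960 kg; Δv = 298×9.80665×ln(2.685) = 2922.4×0.9879 ≈ 2887 m/s.
Stage 3: m₀ = 12,990 kg, m_f = 12,990 − 8,410 = 4,580 kg; Δv = 274×9.80665×ln(2.836) = 2687.0×1.0425 ≈ 2801 m/s.
Total Δv = 3716 + 2887 + 2801 = 9404 m/s.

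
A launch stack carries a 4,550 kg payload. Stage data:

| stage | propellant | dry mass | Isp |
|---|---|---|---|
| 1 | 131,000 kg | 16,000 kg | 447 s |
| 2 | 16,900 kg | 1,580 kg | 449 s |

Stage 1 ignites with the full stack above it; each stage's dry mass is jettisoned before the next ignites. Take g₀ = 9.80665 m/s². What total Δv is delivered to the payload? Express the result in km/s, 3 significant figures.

Δv ≈ 12.3 km/s

Ignition mass of stage 1 = 131,000+16,000 + 16,900+1,580 + 4,550 = 170,030 kg.
Stage 1: m₀ = 170,030 kg, m_f = 170,030 − 131,000 = 39,030 kg; Δv = 447×9.80665×ln(4.356) = 4383.6×1.4716 ≈ 6451 m/s.
Stage 2: m₀ = 23,030 kg, m_f = 23,030 − 16,900 = 6,130 kg; Δv = 449×9.80665×ln(3.757) = 4403.2×1.3236 ≈ 5828 m/s.
Total Δv = 6451 + 5828 = 12279 m/s.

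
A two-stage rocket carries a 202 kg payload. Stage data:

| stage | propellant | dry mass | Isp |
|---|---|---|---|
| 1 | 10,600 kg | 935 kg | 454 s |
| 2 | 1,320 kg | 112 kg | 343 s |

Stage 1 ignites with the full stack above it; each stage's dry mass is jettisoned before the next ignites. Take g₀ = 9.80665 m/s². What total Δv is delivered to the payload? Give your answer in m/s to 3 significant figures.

Δv ≈ 12800 m/s

Ignition mass of stage 1 = 10,600+935 + 1,320+112 + 202 = 13,169 kg.
Stage 1: m₀ = 13,169 kg, m_f = 13,169 − 10,600 = 2,569 kg; Δv = 454×9.80665×ln(5.126) = 4452.2×1.6343 ≈ 7276 m/s.
Stage 2: m₀ = 1,634 kg, m_f = 1,634 − 1,320 = 314 kg; Δv = 343×9.80665×ln(5.204) = 3363.7×1.6494 ≈ 5548 m/s.
Total Δv = 7276 + 5548 = 12824 m/s.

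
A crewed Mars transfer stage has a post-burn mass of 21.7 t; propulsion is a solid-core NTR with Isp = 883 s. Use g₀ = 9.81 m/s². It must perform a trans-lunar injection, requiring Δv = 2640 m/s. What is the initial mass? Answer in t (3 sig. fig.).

v_e = Isp · g₀ = 883 × 9.81 = 8662.2 m/s.
m₀/m_f = exp(Δv / v_e) = exp(2640 / 8662.2) = exp(0.3048) = 1.3563.
m₀ = m_f × 1.3563 = 21.7 × 1.3563 = 29.4317 t.

initial mass ≈ 29.4 t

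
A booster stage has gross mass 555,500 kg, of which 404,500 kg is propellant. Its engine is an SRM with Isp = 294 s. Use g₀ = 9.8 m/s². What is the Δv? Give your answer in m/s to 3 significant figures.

v_e = Isp · g₀ = 294 × 9.8 = 2881.2 m/s.
m_f = m₀ − m_prop = 555,500 − 404,500 = 151,000 kg.
By the Tsiolkovsky rocket equation, Δv = v_e · ln(m₀/m_f) = 2881.2 × ln(3.679) = 2881.2 × 1.3026 ≈ 3753.0 m/s.

Δv ≈ 3750 m/s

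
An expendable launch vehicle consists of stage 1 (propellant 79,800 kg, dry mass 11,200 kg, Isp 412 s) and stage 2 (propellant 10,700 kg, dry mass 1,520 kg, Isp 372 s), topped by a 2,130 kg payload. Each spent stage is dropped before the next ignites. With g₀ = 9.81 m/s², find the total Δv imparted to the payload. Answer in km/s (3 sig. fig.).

Ignition mass of stage 1 = 79,800+11,200 + 10,700+1,520 + 2,130 = 105,350 kg.
Stage 1: m₀ = 105,350 kg, m_f = 105,350 − 79,800 = 25,550 kg; Δv = 412×9.81×ln(4.123) = 4041.7×1.4167 ≈ 5726 m/s.
Stage 2: m₀ = 14,350 kg, m_f = 14,350 − 10,700 = 3,650 kg; Δv = 372×9.81×ln(3.932) = 3649.3×1.3690 ≈ 4996 m/s.
Total Δv = 5726 + 4996 = 10722 m/s.

Δv ≈ 10.7 km/s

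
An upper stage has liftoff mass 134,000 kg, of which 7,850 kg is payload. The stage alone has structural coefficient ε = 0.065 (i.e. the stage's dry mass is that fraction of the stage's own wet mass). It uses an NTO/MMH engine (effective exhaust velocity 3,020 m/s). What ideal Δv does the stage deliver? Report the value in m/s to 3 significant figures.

Stage wet mass = m₀ − payload = 134,000 − 7,850 = 126,150 kg.
Stage dry mass = ε × stage wet mass = 0.065 × 126,150 = 8,199.75 kg.
Burnout mass m_f = stage dry + payload = 8,199.75 + 7,850 = 16,049.75 kg.
Rocket equation: Δv = v_e · ln(134,000/16,049.75) = 3020.0 × ln(8.349) = 3020.0 × 2.1221 ≈ 6409 m/s.

Δv ≈ 6410 m/s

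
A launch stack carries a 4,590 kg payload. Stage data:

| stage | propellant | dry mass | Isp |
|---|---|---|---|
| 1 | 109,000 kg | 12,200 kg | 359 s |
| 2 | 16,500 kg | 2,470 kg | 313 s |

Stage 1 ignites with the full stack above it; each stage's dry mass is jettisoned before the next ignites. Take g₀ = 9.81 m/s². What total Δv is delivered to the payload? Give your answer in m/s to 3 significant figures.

Ignition mass of stage 1 = 109,000+12,200 + 16,500+2,470 + 4,590 = 144,760 kg.
Stage 1: m₀ = 144,760 kg, m_f = 144,760 − 109,000 = 35,760 kg; Δv = 359×9.81×ln(4.048) = 3521.8×1.3982 ≈ 4924 m/s.
Stage 2: m₀ = 23,560 kg, m_f = 23,560 − 16,500 = 7,060 kg; Δv = 313×9.81×ln(3.337) = 3070.5×1.2051 ≈ 3700 m/s.
Total Δv = 4924 + 3700 = 8624 m/s.

Δv ≈ 8620 m/s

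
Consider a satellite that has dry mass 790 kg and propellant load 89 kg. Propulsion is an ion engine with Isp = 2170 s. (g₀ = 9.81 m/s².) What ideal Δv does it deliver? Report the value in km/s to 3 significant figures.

Δv ≈ 2.27 km/s

v_e = Isp · g₀ = 2170 × 9.81 = 21287.7 m/s.
m₀ = m_dry + m_prop = 790 + 89 = 879 kg.
From the ideal rocket equation, Δv = v_e · ln(m₀/m_f) = 21287.7 × ln(1.113) = 21287.7 × 0.1068 ≈ 2272.5 m/s.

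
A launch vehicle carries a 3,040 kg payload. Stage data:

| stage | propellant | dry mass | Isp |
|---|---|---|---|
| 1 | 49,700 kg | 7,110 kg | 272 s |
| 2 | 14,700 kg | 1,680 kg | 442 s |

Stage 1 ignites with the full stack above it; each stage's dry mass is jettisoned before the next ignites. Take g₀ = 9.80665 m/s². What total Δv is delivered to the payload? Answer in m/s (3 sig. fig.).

Ignition mass of stage 1 = 49,700+7,110 + 14,700+1,680 + 3,040 = 76,230 kg.
Stage 1: m₀ = 76,230 kg, m_f = 76,230 − 49,700 = 26,530 kg; Δv = 272×9.80665×ln(2.873) = 2667.4×1.0555 ≈ 2815 m/s.
Stage 2: m₀ = 19,420 kg, m_f = 19,420 − 14,700 = 4,720 kg; Δv = 442×9.80665×ln(4.114) = 4334.5×1.4145 ≈ 6131 m/s.
Total Δv = 2815 + 6131 = 8946 m/s.

Δv ≈ 8950 m/s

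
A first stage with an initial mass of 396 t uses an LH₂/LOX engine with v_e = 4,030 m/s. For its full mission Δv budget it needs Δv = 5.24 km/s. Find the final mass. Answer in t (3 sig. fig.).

final mass ≈ 108 t

Rocket equation: m₀/m_f = exp(Δv / v_e) = exp(5240 / 4030.0) = exp(1.3002) = 3.6702.
m_f = m₀ / 3.6702 = 396 / 3.6702 = 107.896 t.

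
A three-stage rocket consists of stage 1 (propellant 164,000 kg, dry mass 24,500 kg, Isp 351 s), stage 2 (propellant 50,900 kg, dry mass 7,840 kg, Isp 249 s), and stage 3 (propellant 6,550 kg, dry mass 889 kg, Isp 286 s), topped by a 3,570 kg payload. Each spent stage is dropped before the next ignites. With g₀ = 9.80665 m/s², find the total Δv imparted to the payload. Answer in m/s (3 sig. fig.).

Δv ≈ 9200 m/s

Ignition mass of stage 1 = 164,000+24,500 + 50,900+7,840 + 6,550+889 + 3,570 = 258,249 kg.
Stage 1: m₀ = 258,249 kg, m_f = 258,249 − 164,000 = 94,249 kg; Δv = 351×9.80665×ln(2.74) = 3442.1×1.0080 ≈ 3470 m/s.
Stage 2: m₀ = 69,749 kg, m_f = 69,749 − 50,900 = 18,849 kg; Δv = 249×9.80665×ln(3.7) = 2441.9×1.3084 ≈ 3195 m/s.
Stage 3: m₀ = 11,009 kg, m_f = 11,009 − 6,550 = 4,459 kg; Δv = 286×9.80665×ln(2.469) = 2804.7×0.9038 ≈ 2535 m/s.
Total Δv = 3470 + 3195 + 2535 = 9200 m/s.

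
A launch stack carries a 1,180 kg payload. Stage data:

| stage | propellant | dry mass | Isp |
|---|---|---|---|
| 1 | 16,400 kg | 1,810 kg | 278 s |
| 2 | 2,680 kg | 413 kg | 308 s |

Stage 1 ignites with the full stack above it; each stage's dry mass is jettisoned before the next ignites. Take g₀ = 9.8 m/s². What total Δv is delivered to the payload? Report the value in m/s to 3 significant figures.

Δv ≈ 6540 m/s

Ignition mass of stage 1 = 16,400+1,810 + 2,680+413 + 1,180 = 22,483 kg.
Stage 1: m₀ = 22,483 kg, m_f = 22,483 − 16,400 = 6,083 kg; Δv = 278×9.8×ln(3.696) = 2724.4×1.3073 ≈ 3562 m/s.
Stage 2: m₀ = 4,273 kg, m_f = 4,273 − 2,680 = 1,593 kg; Δv = 308×9.8×ln(2.682) = 3018.4×0.9867 ≈ 2978 m/s.
Total Δv = 3562 + 2978 = 6540 m/s.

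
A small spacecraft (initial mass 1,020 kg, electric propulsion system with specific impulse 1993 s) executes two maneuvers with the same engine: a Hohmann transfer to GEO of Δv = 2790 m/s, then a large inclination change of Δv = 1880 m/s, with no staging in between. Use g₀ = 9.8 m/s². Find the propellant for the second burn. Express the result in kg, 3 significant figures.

propellant for the second burn ≈ 81.1 kg

v_e = Isp · g₀ = 1993 × 9.8 = 19531.4 m/s.
After the first burn: m = 1020 × exp(−2790/19531.4) = 1020 × 0.86689 = 884.228 kg.
After the second burn: m = 884.228 × exp(−1880/19531.4) = 884.228 × 0.90823 = 803.082 kg.
Second-burn propellant = 884.228 − 803.082 = 81.146 kg.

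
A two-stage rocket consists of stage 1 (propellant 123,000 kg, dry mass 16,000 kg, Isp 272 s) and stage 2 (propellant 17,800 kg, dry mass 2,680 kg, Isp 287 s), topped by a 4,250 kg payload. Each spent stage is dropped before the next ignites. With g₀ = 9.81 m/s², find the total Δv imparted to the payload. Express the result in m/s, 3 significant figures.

Ignition mass of stage 1 = 123,000+16,000 + 17,800+2,680 + 4,250 = 163,730 kg.
Stage 1: m₀ = 163,730 kg, m_f = 163,730 − 123,000 = 40,730 kg; Δv = 272×9.81×ln(4.02) = 2668.3×1.3913 ≈ 3712 m/s.
Stage 2: m₀ = 24,730 kg, m_f = 24,730 − 17,800 = 6,930 kg; Δv = 287×9.81×ln(3.569) = 2815.5×1.2722 ≈ 3582 m/s.
Total Δv = 3712 + 3582 = 7294 m/s.

Δv ≈ 7290 m/s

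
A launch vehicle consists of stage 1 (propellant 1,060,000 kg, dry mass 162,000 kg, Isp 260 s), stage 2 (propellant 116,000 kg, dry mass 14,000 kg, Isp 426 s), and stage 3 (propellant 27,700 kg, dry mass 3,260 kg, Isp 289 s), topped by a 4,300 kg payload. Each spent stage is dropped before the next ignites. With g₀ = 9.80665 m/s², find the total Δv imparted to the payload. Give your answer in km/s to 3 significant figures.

Ignition mass of stage 1 = 1,060,000+162,000 + 116,000+14,000 + 27,700+3,260 + 4,300 = 1,387,260 kg.
Stage 1: m₀ = 1,387,260 kg, m_f = 1,387,260 − 1,060,000 = 327,260 kg; Δv = 260×9.80665×ln(4.239) = 2549.7×1.4443 ≈ 3683 m/s.
Stage 2: m₀ = 165,260 kg, m_f = 165,260 − 116,000 = 49,260 kg; Δv = 426×9.80665×ln(3.355) = 4177.6×1.2104 ≈ 5057 m/s.
Stage 3: m₀ = 35,260 kg, m_f = 35,260 − 27,700 = 7,560 kg; Δv = 289×9.80665×ln(4.664) = 2834.1×1.5399 ≈ 4364 m/s.
Total Δv = 3683 + 5057 + 4364 = 13104 m/s.

Δv ≈ 13.1 km/s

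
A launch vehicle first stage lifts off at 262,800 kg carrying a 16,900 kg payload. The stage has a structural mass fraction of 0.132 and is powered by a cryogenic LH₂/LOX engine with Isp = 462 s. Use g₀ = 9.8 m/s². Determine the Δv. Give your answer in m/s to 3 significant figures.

Stage wet mass = m₀ − payload = 262,800 − 16,900 = 245,900 kg.
Stage dry mass = ε × stage wet mass = 0.132 × 245,900 = 32,458.8 kg.
Burnout mass m_f = stage dry + payload = 32,458.8 + 16,900 = 49,358.8 kg.
v_e = Isp · g₀ = 462 × 9.8 = 4527.6 m/s.
Δv = v_e · ln(262,800/49,358.8) = 4527.6 × ln(5.324) = 4527.6 × 1.6723 ≈ 7571 m/s.

Δv ≈ 7570 m/s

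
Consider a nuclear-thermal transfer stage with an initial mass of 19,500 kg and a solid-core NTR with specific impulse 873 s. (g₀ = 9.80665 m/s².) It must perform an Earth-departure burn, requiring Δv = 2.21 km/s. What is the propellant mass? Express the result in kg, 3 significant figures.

propellant mass ≈ 4440 kg

v_e = Isp · g₀ = 873 × 9.80665 = 8561.2 m/s.
Rocket equation: m₀/m_f = exp(Δv / v_e) = exp(2210 / 8561.2) = exp(0.2581) = 1.2945.
m_f = 19,500 / 1.2945 = 15,063.7 kg, so propellant = m₀ − m_f = 19,500 − 15,063.7 = 4,436.3 kg.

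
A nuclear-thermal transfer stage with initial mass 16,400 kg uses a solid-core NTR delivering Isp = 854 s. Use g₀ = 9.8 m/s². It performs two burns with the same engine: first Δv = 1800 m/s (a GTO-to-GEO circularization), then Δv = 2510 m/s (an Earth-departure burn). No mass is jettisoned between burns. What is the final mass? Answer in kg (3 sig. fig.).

v_e = Isp · g₀ = 854 × 9.8 = 8369.2 m/s.
After the first burn: m = 16400 × exp(−1800/8369.2) = 16400 × 0.80648 = 13,226.3 kg.
After the second burn: m = 13,226.3 × exp(−2510/8369.2) = 13,226.3 × 0.74089 = 9,799.23 kg.

final mass ≈ 9800 kg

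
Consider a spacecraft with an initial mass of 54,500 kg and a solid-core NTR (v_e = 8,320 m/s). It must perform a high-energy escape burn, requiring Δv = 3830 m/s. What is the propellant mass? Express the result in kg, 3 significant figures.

propellant mass ≈ 20100 kg

Using Δv = v_e ln(m₀/m_f): m₀/m_f = exp(Δv / v_e) = exp(3830 / 8320.0) = exp(0.4603) = 1.5846.
m_f = 54,500 / 1.5846 = 34,393.5 kg, so propellant = m₀ − m_f = 54,500 − 34,393.5 = 20,106.5 kg.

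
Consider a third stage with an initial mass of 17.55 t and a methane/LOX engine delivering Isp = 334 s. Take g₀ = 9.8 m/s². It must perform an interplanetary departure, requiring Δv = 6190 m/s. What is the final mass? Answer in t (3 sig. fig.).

v_e = Isp · g₀ = 334 × 9.8 = 3273.2 m/s.
By the Tsiolkovsky rocket equation, m₀/m_f = exp(Δv / v_e) = exp(6190 / 3273.2) = exp(1.8911) = 6.6268.
m_f = m₀ / 6.6268 = 17.55 / 6.6268 = 2.64834 t.

final mass ≈ 2.65 t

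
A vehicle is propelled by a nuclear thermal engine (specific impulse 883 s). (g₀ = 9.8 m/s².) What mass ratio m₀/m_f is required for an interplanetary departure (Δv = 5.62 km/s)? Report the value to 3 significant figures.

v_e = Isp · g₀ = 883 × 9.8 = 8653.4 m/s.
From the ideal rocket equation, m₀/m_f = exp(Δv / v_e) = exp(5620 / 8653.4) = exp(0.6495) = 1.9145.

mass ratio ≈ 1.91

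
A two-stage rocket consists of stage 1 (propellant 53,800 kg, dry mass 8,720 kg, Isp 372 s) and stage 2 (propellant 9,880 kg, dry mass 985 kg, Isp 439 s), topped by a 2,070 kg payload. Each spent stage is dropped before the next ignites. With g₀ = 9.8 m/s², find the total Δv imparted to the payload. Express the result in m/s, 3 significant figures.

Ignition mass of stage 1 = 53,800+8,720 + 9,880+985 + 2,070 = 75,455 kg.
Stage 1: m₀ = 75,455 kg, m_f = 75,455 − 53,800 = 21,655 kg; Δv = 372×9.8×ln(3.484) = 3645.6×1.2483 ≈ 4551 m/s.
Stage 2: m₀ = 12,935 kg, m_f = 12,935 − 9,880 = 3,055 kg; Δv = 439×9.8×ln(4.234) = 4302.2×1.4432 ≈ 6209 m/s.
Total Δv = 4551 + 6209 = 10760 m/s.

Δv ≈ 10800 m/s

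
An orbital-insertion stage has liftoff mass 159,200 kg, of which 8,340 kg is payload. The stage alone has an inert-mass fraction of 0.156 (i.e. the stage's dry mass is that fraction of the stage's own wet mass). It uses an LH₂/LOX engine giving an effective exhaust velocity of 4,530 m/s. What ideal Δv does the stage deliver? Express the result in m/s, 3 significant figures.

Stage wet mass = m₀ − payload = 159,200 − 8,340 = 150,860 kg.
Stage dry mass = ε × stage wet mass = 0.156 × 150,860 = 23,534.2 kg.
Burnout mass m_f = stage dry + payload = 23,534.2 + 8,340 = 31,874.2 kg.
By the Tsiolkovsky rocket equation, Δv = v_e · ln(159,200/31,874.2) = 4530.0 × ln(4.995) = 4530.0 × 1.6084 ≈ 7286 m/s.

Δv ≈ 7290 m/s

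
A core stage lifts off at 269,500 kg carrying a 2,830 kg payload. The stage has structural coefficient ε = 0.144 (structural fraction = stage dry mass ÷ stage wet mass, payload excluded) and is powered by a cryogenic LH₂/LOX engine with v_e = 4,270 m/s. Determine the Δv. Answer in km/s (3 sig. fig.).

Δv ≈ 8.02 km/s

Stage wet mass = m₀ − payload = 269,500 − 2,830 = 266,670 kg.
Stage dry mass = ε × stage wet mass = 0.144 × 266,670 = 38,400.5 kg.
Burnout mass m_f = stage dry + payload = 38,400.5 + 2,830 = 41,230.5 kg.
By the Tsiolkovsky rocket equation, Δv = v_e · ln(269,500/41,230.5) = 4270.0 × ln(6.536) = 4270.0 × 1.8774 ≈ 8016 m/s.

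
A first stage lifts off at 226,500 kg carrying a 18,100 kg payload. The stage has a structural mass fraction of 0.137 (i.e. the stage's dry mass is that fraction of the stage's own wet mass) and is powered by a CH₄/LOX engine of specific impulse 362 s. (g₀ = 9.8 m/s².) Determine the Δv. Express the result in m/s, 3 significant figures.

Δv ≈ 5610 m/s

Stage wet mass = m₀ − payload = 226,500 − 18,100 = 208,400 kg.
Stage dry mass = ε × stage wet mass = 0.137 × 208,400 = 28,550.8 kg.
Burnout mass m_f = stage dry + payload = 28,550.8 + 18,100 = 46,650.8 kg.
v_e = Isp · g₀ = 362 × 9.8 = 3547.6 m/s.
Δv = v_e · ln(226,500/46,650.8) = 3547.6 × ln(4.855) = 3547.6 × 1.5801 ≈ 5605 m/s.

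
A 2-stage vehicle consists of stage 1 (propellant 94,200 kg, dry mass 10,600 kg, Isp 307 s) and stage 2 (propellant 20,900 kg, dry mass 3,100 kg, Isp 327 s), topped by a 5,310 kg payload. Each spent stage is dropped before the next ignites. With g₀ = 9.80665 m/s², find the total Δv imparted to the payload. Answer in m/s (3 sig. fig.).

Δv ≈ 7650 m/s

Ignition mass of stage 1 = 94,200+10,600 + 20,900+3,100 + 5,310 = 134,110 kg.
Stage 1: m₀ = 134,110 kg, m_f = 134,110 − 94,200 = 39,910 kg; Δv = 307×9.80665×ln(3.36) = 3010.6×1.2120 ≈ 3649 m/s.
Stage 2: m₀ = 29,310 kg, m_f = 29,310 − 20,900 = 8,410 kg; Δv = 327×9.80665×ln(3.485) = 3206.8×1.2485 ≈ 4004 m/s.
Total Δv = 3649 + 4004 = 7653 m/s.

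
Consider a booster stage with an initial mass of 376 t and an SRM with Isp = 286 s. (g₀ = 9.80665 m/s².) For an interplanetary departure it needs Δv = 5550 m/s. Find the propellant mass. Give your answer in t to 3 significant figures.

v_e = Isp · g₀ = 286 × 9.80665 = 2804.7 m/s.
Rocket equation: m₀/m_f = exp(Δv / v_e) = exp(5550 / 2804.7) = exp(1.9788) = 7.2342.
m_f = 376 / 7.2342 = 51.9753 t, so propellant = m₀ − m_f = 376 − 51.9753 = 324.0247 t.

propellant mass ≈ 324 t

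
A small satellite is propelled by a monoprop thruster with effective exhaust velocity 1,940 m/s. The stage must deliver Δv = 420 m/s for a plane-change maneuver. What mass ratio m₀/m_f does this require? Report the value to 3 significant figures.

m₀/m_f = exp(Δv / v_e) = exp(420 / 1940.0) = exp(0.2165) = 1.2417.

mass ratio ≈ 1.24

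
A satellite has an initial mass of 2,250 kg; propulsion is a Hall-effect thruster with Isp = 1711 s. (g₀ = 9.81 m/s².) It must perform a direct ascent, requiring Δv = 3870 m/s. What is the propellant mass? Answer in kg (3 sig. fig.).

propellant mass ≈ 463 kg

v_e = Isp · g₀ = 1711 × 9.81 = 16784.9 m/s.
m₀/m_f = exp(Δv / v_e) = exp(3870 / 16784.9) = exp(0.2306) = 1.2593.
m_f = 2,250 / 1.2593 = 1,786.71 kg, so propellant = m₀ − m_f = 2,250 − 1,786.71 = 463.29 kg.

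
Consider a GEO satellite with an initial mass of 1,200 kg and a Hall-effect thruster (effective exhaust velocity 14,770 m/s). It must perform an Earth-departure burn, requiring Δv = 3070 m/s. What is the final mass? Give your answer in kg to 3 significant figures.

m₀/m_f = exp(Δv / v_e) = exp(3070 / 14770.0) = exp(0.2079) = 1.2310.
m_f = m₀ / 1.2310 = 1,200 / 1.2310 = 974.817 kg.

final mass ≈ 975 kg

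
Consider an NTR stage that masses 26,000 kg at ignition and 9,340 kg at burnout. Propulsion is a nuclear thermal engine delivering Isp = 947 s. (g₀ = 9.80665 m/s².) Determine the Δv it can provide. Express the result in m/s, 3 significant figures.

v_e = Isp · g₀ = 947 × 9.80665 = 9286.9 m/s.
Rocket equation: Δv = v_e · ln(m₀/m_f) = 9286.9 × ln(2.784) = 9286.9 × 1.0238 ≈ 9507.8 m/s.

Δv ≈ 9510 m/s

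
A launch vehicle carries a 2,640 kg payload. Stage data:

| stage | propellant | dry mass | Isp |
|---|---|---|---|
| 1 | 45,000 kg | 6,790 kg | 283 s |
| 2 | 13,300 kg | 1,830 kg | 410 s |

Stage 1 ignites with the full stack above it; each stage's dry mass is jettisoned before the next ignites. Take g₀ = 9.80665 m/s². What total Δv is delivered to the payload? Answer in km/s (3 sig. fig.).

Ignition mass of stage 1 = 45,000+6,790 + 13,300+1,830 + 2,640 = 69,560 kg.
Stage 1: m₀ = 69,560 kg, m_f = 69,560 − 45,000 = 24,560 kg; Δv = 283×9.80665×ln(2.832) = 2775.3×1.0411 ≈ 2889 m/s.
Stage 2: m₀ = 17,770 kg, m_f = 17,770 − 13,300 = 4,470 kg; Δv = 410×9.80665×ln(3.975) = 4020.7×1.3801 ≈ 5549 m/s.
Total Δv = 2889 + 5549 = 8438 m/s.

Δv ≈ 8.44 km/s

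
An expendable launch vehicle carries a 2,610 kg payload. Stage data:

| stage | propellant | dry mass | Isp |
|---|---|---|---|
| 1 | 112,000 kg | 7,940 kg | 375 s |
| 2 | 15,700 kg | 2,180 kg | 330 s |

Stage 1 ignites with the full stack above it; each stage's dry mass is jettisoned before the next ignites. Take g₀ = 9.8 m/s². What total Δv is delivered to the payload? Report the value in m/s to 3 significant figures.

Δv ≈ 10600 m/s

Ignition mass of stage 1 = 112,000+7,940 + 15,700+2,180 + 2,610 = 140,430 kg.
Stage 1: m₀ = 140,430 kg, m_f = 140,430 − 112,000 = 28,430 kg; Δv = 375×9.8×ln(4.94) = 3675.0×1.5973 ≈ 5870 m/s.
Stage 2: m₀ = 20,490 kg, m_f = 20,490 − 15,700 = 4,790 kg; Δv = 330×9.8×ln(4.278) = 3234.0×1.4534 ≈ 4700 m/s.
Total Δv = 5870 + 4700 = 10570 m/s.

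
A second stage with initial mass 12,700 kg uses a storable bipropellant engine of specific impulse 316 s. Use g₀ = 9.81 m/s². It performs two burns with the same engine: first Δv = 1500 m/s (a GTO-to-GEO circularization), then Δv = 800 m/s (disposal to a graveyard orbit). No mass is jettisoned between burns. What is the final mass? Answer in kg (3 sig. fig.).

final mass ≈ 6050 kg

v_e = Isp · g₀ = 316 × 9.81 = 3100.0 m/s.
After the first burn: m = 12700 × exp(−1500/3100.0) = 12700 × 0.61639 = 7,828.15 kg.
After the second burn: m = 7,828.15 × exp(−800/3100.0) = 7,828.15 × 0.77254 = 6,047.56 kg.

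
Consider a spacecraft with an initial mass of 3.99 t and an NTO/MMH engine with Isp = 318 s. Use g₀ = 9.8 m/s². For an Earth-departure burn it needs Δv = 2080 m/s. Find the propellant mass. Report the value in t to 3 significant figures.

v_e = Isp · g₀ = 318 × 9.8 = 3116.4 m/s.
Rocket equation: m₀/m_f = exp(Δv / v_e) = exp(2080 / 3116.4) = exp(0.6674) = 1.9492.
m_f = 3.99 / 1.9492 = 2.04699 t, so propellant = m₀ − m_f = 3.99 − 2.04699 = 1.94301 t.

propellant mass ≈ 1.94 t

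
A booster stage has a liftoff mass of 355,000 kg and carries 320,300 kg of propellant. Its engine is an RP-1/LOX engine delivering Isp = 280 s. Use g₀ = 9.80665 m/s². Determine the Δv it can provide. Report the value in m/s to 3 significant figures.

v_e = Isp · g₀ = 280 × 9.80665 = 2745.9 m/s.
m_f = m₀ − m_prop = 355,000 − 320,300 = 34,700 kg.
By the Tsiolkovsky rocket equation, Δv = v_e · ln(m₀/m_f) = 2745.9 × ln(10.23) = 2745.9 × 2.3254 ≈ 6385.2 m/s.

Δv ≈ 6390 m/s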